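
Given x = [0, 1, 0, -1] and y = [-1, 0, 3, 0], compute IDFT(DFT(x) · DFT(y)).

(x ⊛ y)[n] = Σ(m=0 to 3) x[m] · y[(n-m) mod 4]

Computing each output sample:
(x ⊛ y)[0] = 0
(x ⊛ y)[1] = -4
(x ⊛ y)[2] = 0
(x ⊛ y)[3] = 4

x ⊛ y = [0, -4, 0, 4]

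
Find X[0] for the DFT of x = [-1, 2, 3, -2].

X[0] = Σ(n=0 to 3) x[n] · ω_4^0 = Σ x[n]
= (-1) + (2) + (3) + (-2)

X[0] = 2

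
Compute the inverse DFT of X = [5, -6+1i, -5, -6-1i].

x[n] = (1/4) Σ(k=0 to 3) X[k] · e^(2πikn/4)

Computing each x[n]:
x[0] = -3
x[1] = 2
x[2] = 3
x[3] = 3

x = [-3, 2, 3, 3]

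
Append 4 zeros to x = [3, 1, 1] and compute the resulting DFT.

Original 3-point DFT: [5, 2, 2]
Zero-padded 7-point DFT provides frequency interpolation.

DFT_7([x, 0, ...]) = [5, 3.4010-1.7568i, 1.8765-0.5410i, 2.7225+0.3479i, 2.7225-0.3479i, 1.8765+0.5410i, 3.4010+1.7568i]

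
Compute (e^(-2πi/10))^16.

Since ω_10^10 = 1, powers reduce modulo 10.
16 mod 10 = 6
So ω_10^16 = ω_10^6 = e^(-2πi·6/10)

ω_10^16 = ω_10^6 = -0.8090+0.5878i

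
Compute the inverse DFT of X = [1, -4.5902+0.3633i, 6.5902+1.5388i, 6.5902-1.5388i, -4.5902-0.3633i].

x[n] = (1/5) Σ(k=0 to 4) X[k] · e^(2πikn/5)

Computing each x[n]:
x[0] = 1
x[1] = -3
x[2] = 3
x[3] = 2
x[4] = -2

x = [1, -3, 3, 2, -2]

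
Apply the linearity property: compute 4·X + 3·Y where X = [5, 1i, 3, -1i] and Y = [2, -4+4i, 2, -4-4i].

By linearity: DFT(4x + 3y) = 4·DFT(x) + 3·DFT(y)
= 4·[5, 1i, 3, -1i] + 3·[2, -4+4i, 2, -4-4i]

Computing element-wise:
Z[0] = 4·(5) + 3·(2) = 26
Z[1] = 4·(1i) + 3·(-4+4i) = -12+16i
Z[2] = 4·(3) + 3·(2) = 18
Z[3] = 4·(-1i) + 3·(-4-4i) = -12-16i

DFT(4x + 3y) = 4·X + 3·Y = [26, -12+16i, 18, -12-16i]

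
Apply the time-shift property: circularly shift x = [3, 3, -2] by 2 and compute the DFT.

Time shift by 2: X_shifted[k] = ω_3^(2k) · X[k]
Shifted x = [3, -2, 3]

DFT(x[n-2]) = [4, 2.5000+4.3301i, 2.5000-4.3301i]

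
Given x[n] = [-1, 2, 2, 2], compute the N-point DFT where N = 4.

X[k] = Σ(n=0 to 3) x[n] · ω_4^(nk)
where ω_4 = e^(-2πi/4)

Computing each X[k]:
X[0] = 5
X[1] = -3
X[2] = -3
X[3] = -3

X = [5, -3, -3, -3]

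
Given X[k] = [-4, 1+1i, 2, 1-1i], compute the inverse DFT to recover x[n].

x[n] = (1/4) Σ(k=0 to 3) X[k] · e^(2πikn/4)

Computing each x[n]:
x[0] = 0
x[1] = -2
x[2] = -1
x[3] = -1

x = [0, -2, -1, -1]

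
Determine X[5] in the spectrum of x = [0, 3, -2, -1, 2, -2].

X[5] = Σ(n=0 to 5) x[n] · ω_6^(5n) where ω_6 = e^(-2πi/6)
= (0)·ω_6^0 + (3)·ω_6^5 + (-2)·ω_6^10 + (-1)·ω_6^15 + (2)·ω_6^20 + (-2)·ω_6^25

X[5] = 1.5000+0.8660i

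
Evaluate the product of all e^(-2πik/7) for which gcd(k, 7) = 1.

The primitive 7th roots of unity are ω_7^k for k coprime to 7: k ∈ {1, 2, 3, 4, 5, 6}
Their product equals the constant term of the cyclotomic polynomial Φ_7(x) up to sign.
For n ≥ 3, the product of all primitive nth roots of unity is 1. (For n=1 it is 1; for n=2 it is -1.)

1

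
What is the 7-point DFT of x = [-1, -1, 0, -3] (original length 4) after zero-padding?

Original 4-point DFT: [-5, -1-2i, 3, -1+2i]
Zero-padded 7-point DFT provides frequency interpolation.

DFT_7([x, 0, ...]) = [-5, 1.0794+2.0835i, -2.6479-1.3706i, 0.5685+3.3587i, 0.5685-3.3587i, -2.6479+1.3706i, 1.0794-2.0835i]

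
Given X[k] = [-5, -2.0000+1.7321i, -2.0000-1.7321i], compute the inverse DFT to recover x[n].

x[n] = (1/3) Σ(k=0 to 2) X[k] · e^(2πikn/3)

Computing each x[n]:
x[0] = -3
x[1] = -2
x[2] = 0

x = [-3, -2, 0]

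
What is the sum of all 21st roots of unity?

Sum of all nth roots of unity equals 0 for n > 1 (geometric series with r ≠ 1).

0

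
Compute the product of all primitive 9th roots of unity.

The primitive 9th roots of unity are ω_9^k for k coprime to 9: k ∈ {1, 2, 4, 5, 7, 8}
Their product equals the constant term of the cyclotomic polynomial Φ_9(x) up to sign.
For n ≥ 3, the product of all primitive nth roots of unity is 1. (For n=1 it is 1; for n=2 it is -1.)

1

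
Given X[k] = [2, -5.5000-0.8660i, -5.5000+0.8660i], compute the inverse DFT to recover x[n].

x[n] = (1/3) Σ(k=0 to 2) X[k] · e^(2πikn/3)

Computing each x[n]:
x[0] = -3
x[1] = 3
x[2] = 2

x = [-3, 3, 2]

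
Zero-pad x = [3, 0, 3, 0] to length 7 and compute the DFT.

Original 4-point DFT: [6, 0, 6, 0]
Zero-padded 7-point DFT provides frequency interpolation.

DFT_7([x, 0, ...]) = [6, 2.3324-2.9248i, 0.2971+1.3017i, 4.8705+2.3455i, 4.8705-2.3455i, 0.2971-1.3017i, 2.3324+2.9248i]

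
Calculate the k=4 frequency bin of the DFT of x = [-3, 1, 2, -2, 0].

X[4] = Σ(n=0 to 4) x[n] · ω_5^(4n) where ω_5 = e^(-2πi/5)
= (-3)·ω_5^0 + (1)·ω_5^4 + (2)·ω_5^8 + (-2)·ω_5^12 + (0)·ω_5^16

X[4] = -2.6910+3.3022i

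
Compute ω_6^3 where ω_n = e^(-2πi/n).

ω_6^3 = e^(-2πi·3/6)
= cos(-2π·3/6) + i·sin(-2π·3/6)
= cos(-6π/6) + i·sin(-6π/6)

ω_6^3 = cos(-6π/6) + i·sin(-6π/6) = -1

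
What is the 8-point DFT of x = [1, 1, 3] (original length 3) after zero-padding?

Original 3-point DFT: [5, -1.0000+1.7321i, -1.0000-1.7321i]
Zero-padded 8-point DFT provides frequency interpolation.

DFT_8([x, 0, ...]) = [5, 1.7071-3.7071i, -2-1i, 0.2929+2.2929i, 3, 0.2929-2.2929i, -2+1i, 1.7071+3.7071i]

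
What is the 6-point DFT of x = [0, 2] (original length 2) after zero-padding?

Original 2-point DFT: [2, -2]
Zero-padded 6-point DFT provides frequency interpolation.

DFT_6([x, 0, ...]) = [2, 1.0000-1.7321i, -1.0000-1.7321i, -2, -1.0000+1.7321i, 1.0000+1.7321i]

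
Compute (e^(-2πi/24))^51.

Since ω_24^24 = 1, powers reduce modulo 24.
51 mod 24 = 3
So ω_24^51 = ω_24^3 = e^(-2πi·3/24)

ω_24^51 = ω_24^3 = 0.7071-0.7071i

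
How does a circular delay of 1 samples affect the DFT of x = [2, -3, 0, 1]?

Time shift by 1: X_shifted[k] = ω_4^(1k) · X[k]
Shifted x = [1, 2, -3, 0]

DFT(x[n-1]) = [0, 4-2i, -4, 4+2i]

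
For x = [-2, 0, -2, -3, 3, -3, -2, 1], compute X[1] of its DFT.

X[1] = Σ(n=0 to 7) x[n] · ω_8^(1n) where ω_8 = e^(-2πi/8)
= (-2)·ω_8^0 + (0)·ω_8^1 + (-2)·ω_8^2 + (-3)·ω_8^3 + (3)·ω_8^4 + (-3)·ω_8^5 + (-2)·ω_8^6 + (1)·ω_8^7

X[1] = -0.0503+0.7071i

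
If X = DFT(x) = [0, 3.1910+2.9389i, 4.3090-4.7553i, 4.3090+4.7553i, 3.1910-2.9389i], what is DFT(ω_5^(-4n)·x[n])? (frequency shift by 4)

Modulation property: DFT(ω_5^(-4n)·x[n]) = X[(k-4) mod 5], so circularly shift X by 4 positions.

X[k-4] = [3.1910+2.9389i, 4.3090-4.7553i, 4.3090+4.7553i, 3.1910-2.9389i, 0]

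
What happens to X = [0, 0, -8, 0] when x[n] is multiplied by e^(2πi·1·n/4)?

Modulation property: DFT(ω_4^(-1n)·x[n]) = X[(k-1) mod 4], so circularly shift X by 1 positions.

X[k-1] = [0, 0, 0, -8]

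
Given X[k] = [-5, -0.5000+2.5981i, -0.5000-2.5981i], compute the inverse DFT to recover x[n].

x[n] = (1/3) Σ(k=0 to 2) X[k] · e^(2πikn/3)

Computing each x[n]:
x[0] = -2
x[1] = -3
x[2] = 0

x = [-2, -3, 0]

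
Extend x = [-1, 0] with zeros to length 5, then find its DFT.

Original 2-point DFT: [-1, -1]
Zero-padded 5-point DFT provides frequency interpolation.

DFT_5([x, 0, ...]) = [-1, -1, -1, -1, -1]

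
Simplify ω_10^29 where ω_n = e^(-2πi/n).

Since ω_10^10 = 1, powers reduce modulo 10.
29 mod 10 = 9
So ω_10^29 = ω_10^9 = e^(-2πi·9/10)

ω_10^29 = ω_10^9 = 0.8090+0.5878i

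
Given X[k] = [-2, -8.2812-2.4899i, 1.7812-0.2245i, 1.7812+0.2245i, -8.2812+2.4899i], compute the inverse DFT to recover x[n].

x[n] = (1/5) Σ(k=0 to 4) X[k] · e^(2πikn/5)

Computing each x[n]:
x[0] = -3
x[1] = -1
x[2] = 3
x[3] = 2
x[4] = -3

x = [-3, -1, 3, 2, -3]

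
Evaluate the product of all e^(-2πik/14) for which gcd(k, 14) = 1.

The primitive 14th roots of unity are ω_14^k for k coprime to 14: k ∈ {1, 3, 5, 9, 11, 13}
Their product equals the constant term of the cyclotomic polynomial Φ_14(x) up to sign.
For n ≥ 3, the product of all primitive nth roots of unity is 1. (For n=1 it is 1; for n=2 it is -1.)

1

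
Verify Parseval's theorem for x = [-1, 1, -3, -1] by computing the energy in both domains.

Time domain:
Σ|x[n]|² = |-1|² + |1|² + |-3|² + |-1|² = 12.0000

Frequency domain:
(1/4)Σ|X[k]|² = (1/4)(|-4|² + |2-2i|² + |-4|² + |2+2i|²) = (1/4)·48.0000 = 12.0000

Both sides agree, confirming Parseval's theorem.

Σ|x[n]|² = (1/N)Σ|X[k]|² = 12.0000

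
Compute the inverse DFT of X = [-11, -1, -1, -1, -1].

x[n] = (1/5) Σ(k=0 to 4) X[k] · e^(2πikn/5)

Computing each x[n]:
x[0] = -3
x[1] = -2
x[2] = -2
x[3] = -2
x[4] = -2

x = [-3, -2, -2, -2, -2]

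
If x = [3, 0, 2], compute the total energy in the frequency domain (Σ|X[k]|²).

Parseval: Σ|x[n]|² = (1/N)Σ|X[k]|², so Σ|X[k]|² = N·Σ|x[n]|² = 3·13.0000

Σ|X[k]|² = N·Σ|x[n]|² = 3·13.0000 = 39.0000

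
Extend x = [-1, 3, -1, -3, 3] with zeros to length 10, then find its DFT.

Original 5-point DFT: [1, 4.0902-1.1756i, -7.0902+1.9021i, -7.0902-1.9021i, 4.0902+1.1756i]
Zero-padded 10-point DFT provides frequency interpolation.

DFT_10([x, 0, ...]) = [1, -0.3820+0.2775i, 4.0902-1.1756i, -2.6180-8.0575i, -7.0902+1.9021i, 1, -7.0902-1.9021i, -2.6180+8.0575i, 4.0902+1.1756i, -0.3820-0.2775i]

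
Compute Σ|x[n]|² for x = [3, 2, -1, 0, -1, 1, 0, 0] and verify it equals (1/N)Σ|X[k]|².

Time domain:
Σ|x[n]|² = |3|² + |2|² + |-1|² + |0|² + |-1|² + |1|² + |0|² + |0|² = 16.0000

Frequency domain:
(1/8)Σ|X[k]|² = (1/8)(|4|² + |4.7071+0.2929i|² + |3-3i|² + |3.2929-1.7071i|² + |-2|² + |3.2929+1.7071i|² + |3+3i|² + |4.7071-0.2929i|²) = (1/8)·128.0000 = 16.0000

Both sides agree, confirming Parseval's theorem.

Σ|x[n]|² = (1/N)Σ|X[k]|² = 16.0000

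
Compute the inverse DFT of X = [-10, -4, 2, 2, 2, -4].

x[n] = (1/6) Σ(k=0 to 5) X[k] · e^(2πikn/6)

Computing each x[n]:
x[0] = -2
x[1] = -3
x[2] = -1
x[3] = 0
x[4] = -1
x[5] = -3

x = [-2, -3, -1, 0, -1, -3]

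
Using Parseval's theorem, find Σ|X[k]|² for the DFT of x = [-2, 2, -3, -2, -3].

Parseval: Σ|x[n]|² = (1/N)Σ|X[k]|², so Σ|X[k]|² = N·Σ|x[n]|² = 5·30.0000

Σ|X[k]|² = N·Σ|x[n]|² = 5·30.0000 = 150.0000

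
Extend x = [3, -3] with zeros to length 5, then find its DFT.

Original 2-point DFT: [0, 6]
Zero-padded 5-point DFT provides frequency interpolation.

DFT_5([x, 0, ...]) = [0, 2.0729+2.8532i, 5.4271+1.7634i, 5.4271-1.7634i, 2.0729-2.8532i]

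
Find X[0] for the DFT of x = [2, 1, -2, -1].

X[0] = Σ(n=0 to 3) x[n] · ω_4^0 = Σ x[n]
= (2) + (1) + (-2) + (-1)

X[0] = 0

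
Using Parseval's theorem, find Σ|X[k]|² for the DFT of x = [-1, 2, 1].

Parseval: Σ|x[n]|² = (1/N)Σ|X[k]|², so Σ|X[k]|² = N·Σ|x[n]|² = 3·6.0000

Σ|X[k]|² = N·Σ|x[n]|² = 3·6.0000 = 18.0000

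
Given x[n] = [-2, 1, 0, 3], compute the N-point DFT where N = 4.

X[k] = Σ(n=0 to 3) x[n] · ω_4^(nk)
where ω_4 = e^(-2πi/4)

Computing each X[k]:
X[0] = 2
X[1] = -2+2i
X[2] = -6
X[3] = -2-2i

X = [2, -2+2i, -6, -2-2i]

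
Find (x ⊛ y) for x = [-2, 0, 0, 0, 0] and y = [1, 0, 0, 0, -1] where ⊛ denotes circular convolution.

(x ⊛ y)[n] = Σ(m=0 to 4) x[m] · y[(n-m) mod 5]

Computing each output sample:
(x ⊛ y)[0] = -2
(x ⊛ y)[1] = 0
(x ⊛ y)[2] = 0
(x ⊛ y)[3] = 0
(x ⊛ y)[4] = 2

x ⊛ y = [-2, 0, 0, 0, 2]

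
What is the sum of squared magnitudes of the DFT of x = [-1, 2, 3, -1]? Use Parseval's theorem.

Parseval: Σ|x[n]|² = (1/N)Σ|X[k]|², so Σ|X[k]|² = N·Σ|x[n]|² = 4·15.0000

Σ|X[k]|² = N·Σ|x[n]|² = 4·15.0000 = 60.0000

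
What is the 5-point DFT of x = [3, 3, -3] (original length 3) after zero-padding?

Original 3-point DFT: [3, 3.0000-5.1962i, 3.0000+5.1962i]
Zero-padded 5-point DFT provides frequency interpolation.

DFT_5([x, 0, ...]) = [3, 6.3541-1.0898i, -0.3541-4.6165i, -0.3541+4.6165i, 6.3541+1.0898i]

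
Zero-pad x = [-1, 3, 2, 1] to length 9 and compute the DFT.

Original 4-point DFT: [5, -3-2i, -3, -3+2i]
Zero-padded 9-point DFT provides frequency interpolation.

DFT_9([x, 0, ...]) = [5, 1.1454-4.7640i, -2.8584-2.7724i, -2.5000-0.8660i, -2.7870-0.6065i, -2.7870+0.6065i, -2.5000+0.8660i, -2.8584+2.7724i, 1.1454+4.7640i]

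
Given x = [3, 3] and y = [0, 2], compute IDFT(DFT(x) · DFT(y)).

(x ⊛ y)[n] = Σ(m=0 to 1) x[m] · y[(n-m) mod 2]

Computing each output sample:
(x ⊛ y)[0] = 6
(x ⊛ y)[1] = 6

x ⊛ y = [6, 6]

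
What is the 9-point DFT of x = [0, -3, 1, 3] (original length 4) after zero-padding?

Original 4-point DFT: [1, -1+6i, 1, -1-6i]
Zero-padded 9-point DFT provides frequency interpolation.

DFT_9([x, 0, ...]) = [1, -3.6245-1.6545i, -2.9606+5.2105i, 4.0000+3.4641i, 2.0851-0.9292i, 2.0851+0.9292i, 4.0000-3.4641i, -2.9606-5.2105i, -3.6245+1.6545i]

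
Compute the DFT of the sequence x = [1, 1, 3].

X[k] = Σ(n=0 to 2) x[n] · ω_3^(nk)
where ω_3 = e^(-2πi/3)

Computing each X[k]:
X[0] = 5
X[1] = -1.0000+1.7321i
X[2] = -1.0000-1.7321i

X = [5, -1.0000+1.7321i, -1.0000-1.7321i]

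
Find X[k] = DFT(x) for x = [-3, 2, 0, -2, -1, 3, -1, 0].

X[k] = Σ(n=0 to 7) x[n] · ω_8^(nk)
where ω_8 = e^(-2πi/8)

Computing each X[k]:
X[0] = -2
X[1] = -1.2929+1.1213i
X[2] = -3-7i
X[3] = -2.7071+3.1213i
X[4] = -8
X[5] = -2.7071-3.1213i
X[6] = -3+7i
X[7] = -1.2929-1.1213i

X = [-2, -1.2929+1.1213i, -3-7i, -2.7071+3.1213i, -8, -2.7071-3.1213i, -3+7i, -1.2929-1.1213i]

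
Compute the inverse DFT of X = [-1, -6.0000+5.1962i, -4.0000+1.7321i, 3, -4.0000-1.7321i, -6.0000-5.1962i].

x[n] = (1/6) Σ(k=0 to 5) X[k] · e^(2πikn/6)

Computing each x[n]:
x[0] = -3
x[1] = -3
x[2] = 1
x[3] = 0
x[4] = 3
x[5] = 1

x = [-3, -3, 1, 0, 3, 1]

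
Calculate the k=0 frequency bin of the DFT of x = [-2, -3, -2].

X[0] = Σ(n=0 to 2) x[n] · ω_3^0 = Σ x[n]
= (-2) + (-3) + (-2)

X[0] = -7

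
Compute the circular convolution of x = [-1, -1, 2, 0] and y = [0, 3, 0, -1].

(x ⊛ y)[n] = Σ(m=0 to 3) x[m] · y[(n-m) mod 4]

Computing each output sample:
(x ⊛ y)[0] = 1
(x ⊛ y)[1] = -5
(x ⊛ y)[2] = -3
(x ⊛ y)[3] = 7

x ⊛ y = [1, -5, -3, 7]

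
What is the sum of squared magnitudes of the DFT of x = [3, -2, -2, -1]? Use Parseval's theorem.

Parseval: Σ|x[n]|² = (1/N)Σ|X[k]|², so Σ|X[k]|² = N·Σ|x[n]|² = 4·18.0000

Σ|X[k]|² = N·Σ|x[n]|² = 4·18.0000 = 72.0000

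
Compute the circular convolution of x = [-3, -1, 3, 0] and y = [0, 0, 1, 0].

(x ⊛ y)[n] = Σ(m=0 to 3) x[m] · y[(n-m) mod 4]

Computing each output sample:
(x ⊛ y)[0] = 3
(x ⊛ y)[1] = 0
(x ⊛ y)[2] = -3
(x ⊛ y)[3] = -1

x ⊛ y = [3, 0, -3, -1]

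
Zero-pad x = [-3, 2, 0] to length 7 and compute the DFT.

Original 3-point DFT: [-1, -4.0000-1.7321i, -4.0000+1.7321i]
Zero-padded 7-point DFT provides frequency interpolation.

DFT_7([x, 0, ...]) = [-1, -1.7530-1.5637i, -3.4450-1.9499i, -4.8019-0.8678i, -4.8019+0.8678i, -3.4450+1.9499i, -1.7530+1.5637i]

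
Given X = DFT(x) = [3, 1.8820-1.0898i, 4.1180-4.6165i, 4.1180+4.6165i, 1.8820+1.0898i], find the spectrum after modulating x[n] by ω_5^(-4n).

Modulation property: DFT(ω_5^(-4n)·x[n]) = X[(k-4) mod 5], so circularly shift X by 4 positions.

X[k-4] = [1.8820-1.0898i, 4.1180-4.6165i, 4.1180+4.6165i, 1.8820+1.0898i, 3]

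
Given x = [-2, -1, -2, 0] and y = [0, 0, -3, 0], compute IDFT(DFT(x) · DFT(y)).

(x ⊛ y)[n] = Σ(m=0 to 3) x[m] · y[(n-m) mod 4]

Computing each output sample:
(x ⊛ y)[0] = 6
(x ⊛ y)[1] = 0
(x ⊛ y)[2] = 6
(x ⊛ y)[3] = 3

x ⊛ y = [6, 0, 6, 3]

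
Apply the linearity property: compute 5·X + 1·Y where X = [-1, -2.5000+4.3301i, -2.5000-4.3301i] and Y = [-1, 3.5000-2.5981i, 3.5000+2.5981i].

By linearity: DFT(5x + 1y) = 5·DFT(x) + 1·DFT(y)
= 5·[-1, -2.5000+4.3301i, -2.5000-4.3301i] + 1·[-1, 3.5000-2.5981i, 3.5000+2.5981i]

Computing element-wise:
Z[0] = 5·(-1) + 1·(-1) = -6
Z[1] = 5·(-2.5000+4.3301i) + 1·(3.5000-2.5981i) = -9.0000+19.0524i
Z[2] = 5·(-2.5000-4.3301i) + 1·(3.5000+2.5981i) = -9.0000-19.0524i

DFT(5x + 1y) = 5·X + 1·Y = [-6, -9.0000+19.0524i, -9.0000-19.0524i]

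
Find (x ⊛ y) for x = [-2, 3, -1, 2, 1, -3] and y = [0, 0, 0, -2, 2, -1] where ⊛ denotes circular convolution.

(x ⊛ y)[n] = Σ(m=0 to 5) x[m] · y[(n-m) mod 6]

Computing each output sample:
(x ⊛ y)[0] = -9
(x ⊛ y)[1] = 3
(x ⊛ y)[2] = 6
(x ⊛ y)[3] = -3
(x ⊛ y)[4] = -7
(x ⊛ y)[5] = 10

x ⊛ y = [-9, 3, 6, -3, -7, 10]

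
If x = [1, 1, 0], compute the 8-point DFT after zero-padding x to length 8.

Original 3-point DFT: [2, 0.5000-0.8660i, 0.5000+0.8660i]
Zero-padded 8-point DFT provides frequency interpolation.

DFT_8([x, 0, ...]) = [2, 1.7071-0.7071i, 1-1i, 0.2929-0.7071i, 0, 0.2929+0.7071i, 1+1i, 1.7071+0.7071i]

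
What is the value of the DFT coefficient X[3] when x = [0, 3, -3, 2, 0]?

X[3] = Σ(n=0 to 4) x[n] · ω_5^(3n) where ω_5 = e^(-2πi/5)
= (0)·ω_5^0 + (3)·ω_5^3 + (-3)·ω_5^6 + (2)·ω_5^9 + (0)·ω_5^12

X[3] = -2.7361+6.5186i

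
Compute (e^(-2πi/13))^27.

Since ω_13^13 = 1, powers reduce modulo 13.
27 mod 13 = 1
So ω_13^27 = ω_13^1 = e^(-2πi·1/13)

ω_13^27 = ω_13^1 = 0.8855-0.4647i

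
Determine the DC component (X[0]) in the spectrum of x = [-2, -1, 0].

X[0] = Σ(n=0 to 2) x[n] · ω_3^0 = Σ x[n]
= (-2) + (-1) + (0)

X[0] = -3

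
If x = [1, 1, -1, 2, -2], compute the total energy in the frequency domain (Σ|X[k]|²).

Parseval: Σ|x[n]|² = (1/N)Σ|X[k]|², so Σ|X[k]|² = N·Σ|x[n]|² = 5·11.0000

Σ|X[k]|² = N·Σ|x[n]|² = 5·11.0000 = 55.0000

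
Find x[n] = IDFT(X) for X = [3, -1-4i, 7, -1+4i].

x[n] = (1/4) Σ(k=0 to 3) X[k] · e^(2πikn/4)

Computing each x[n]:
x[0] = 2
x[1] = 1
x[2] = 3
x[3] = -3

x = [2, 1, 3, -3]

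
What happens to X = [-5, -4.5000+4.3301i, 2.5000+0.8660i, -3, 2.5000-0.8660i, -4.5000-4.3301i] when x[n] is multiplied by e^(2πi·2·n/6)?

Modulation property: DFT(ω_6^(-2n)·x[n]) = X[(k-2) mod 6], so circularly shift X by 2 positions.

X[k-2] = [2.5000-0.8660i, -4.5000-4.3301i, -5, -4.5000+4.3301i, 2.5000+0.8660i, -3]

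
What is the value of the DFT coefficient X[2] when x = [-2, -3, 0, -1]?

X[2] = Σ(n=0 to 3) x[n] · ω_4^(2n) where ω_4 = e^(-2πi/4)
= (-2)·ω_4^0 + (-3)·ω_4^2 + (0)·ω_4^4 + (-1)·ω_4^6

X[2] = 2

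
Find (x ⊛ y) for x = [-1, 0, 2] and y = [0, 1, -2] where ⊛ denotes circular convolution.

(x ⊛ y)[n] = Σ(m=0 to 2) x[m] · y[(n-m) mod 3]

Computing each output sample:
(x ⊛ y)[0] = 2
(x ⊛ y)[1] = -5
(x ⊛ y)[2] = 2

x ⊛ y = [2, -5, 2]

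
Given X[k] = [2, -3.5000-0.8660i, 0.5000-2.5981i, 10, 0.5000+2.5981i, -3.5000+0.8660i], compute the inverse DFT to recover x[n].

x[n] = (1/6) Σ(k=0 to 5) X[k] · e^(2πikn/6)

Computing each x[n]:
x[0] = 1
x[1] = -1
x[2] = 2
x[3] = 0
x[4] = 3
x[5] = -3

x = [1, -1, 2, 0, 3, -3]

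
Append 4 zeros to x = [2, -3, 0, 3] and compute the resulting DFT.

Original 4-point DFT: [2, 2+6i, 2, 2-6i]
Zero-padded 8-point DFT provides frequency interpolation.

DFT_8([x, 0, ...]) = [2, -2.2426, 2+6i, 6.2426, 2, 6.2426, 2-6i, -2.2426]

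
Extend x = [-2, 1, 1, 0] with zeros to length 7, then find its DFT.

Original 4-point DFT: [0, -3-1i, -2, -3+1i]
Zero-padded 7-point DFT provides frequency interpolation.

DFT_7([x, 0, ...]) = [0, -1.5990-1.7568i, -3.1235-0.5410i, -2.2775+0.3479i, -2.2775-0.3479i, -3.1235+0.5410i, -1.5990+1.7568i]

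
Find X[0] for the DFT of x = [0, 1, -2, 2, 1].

X[0] = Σ(n=0 to 4) x[n] · ω_5^0 = Σ x[n]
= (0) + (1) + (-2) + (2) + (1)

X[0] = 2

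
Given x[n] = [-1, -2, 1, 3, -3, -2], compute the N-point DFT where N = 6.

X[k] = Σ(n=0 to 5) x[n] · ω_6^(nk)
where ω_6 = e^(-2πi/6)

Computing each X[k]:
X[0] = -4
X[1] = -5.0000-3.4641i
X[2] = 5.0000+3.4641i
X[3] = -2
X[4] = 5.0000-3.4641i
X[5] = -5.0000+3.4641i

X = [-4, -5.0000-3.4641i, 5.0000+3.4641i, -2, 5.0000-3.4641i, -5.0000+3.4641i]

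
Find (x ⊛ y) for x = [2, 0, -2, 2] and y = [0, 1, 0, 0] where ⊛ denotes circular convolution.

(x ⊛ y)[n] = Σ(m=0 to 3) x[m] · y[(n-m) mod 4]

Computing each output sample:
(x ⊛ y)[0] = 2
(x ⊛ y)[1] = 2
(x ⊛ y)[2] = 0
(x ⊛ y)[3] = -2

x ⊛ y = [2, 2, 0, -2]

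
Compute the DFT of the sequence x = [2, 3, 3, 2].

X[k] = Σ(n=0 to 3) x[n] · ω_4^(nk)
where ω_4 = e^(-2πi/4)

Computing each X[k]:
X[0] = 10
X[1] = -1-1i
X[2] = 0
X[3] = -1+1i

X = [10, -1-1i, 0, -1+1i]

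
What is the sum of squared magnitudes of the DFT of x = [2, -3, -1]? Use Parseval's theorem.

Parseval: Σ|x[n]|² = (1/N)Σ|X[k]|², so Σ|X[k]|² = N·Σ|x[n]|² = 3·14.0000

Σ|X[k]|² = N·Σ|x[n]|² = 3·14.0000 = 42.0000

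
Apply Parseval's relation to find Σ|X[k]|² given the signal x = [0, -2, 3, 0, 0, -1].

Parseval: Σ|x[n]|² = (1/N)Σ|X[k]|², so Σ|X[k]|² = N·Σ|x[n]|² = 6·14.0000

Σ|X[k]|² = N·Σ|x[n]|² = 6·14.0000 = 84.0000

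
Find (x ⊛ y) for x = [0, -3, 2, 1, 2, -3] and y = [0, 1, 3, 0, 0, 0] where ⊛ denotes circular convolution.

(x ⊛ y)[n] = Σ(m=0 to 5) x[m] · y[(n-m) mod 6]

Computing each output sample:
(x ⊛ y)[0] = 3
(x ⊛ y)[1] = -9
(x ⊛ y)[2] = -3
(x ⊛ y)[3] = -7
(x ⊛ y)[4] = 7
(x ⊛ y)[5] = 5

x ⊛ y = [3, -9, -3, -7, 7, 5]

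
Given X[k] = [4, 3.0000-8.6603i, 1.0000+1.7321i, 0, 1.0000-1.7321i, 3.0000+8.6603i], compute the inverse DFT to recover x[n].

x[n] = (1/6) Σ(k=0 to 5) X[k] · e^(2πikn/6)

Computing each x[n]:
x[0] = 2
x[1] = 3
x[2] = 3
x[3] = 0
x[4] = -3
x[5] = -1

x = [2, 3, 3, 0, -3, -1]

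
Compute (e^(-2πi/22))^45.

Since ω_22^22 = 1, powers reduce modulo 22.
45 mod 22 = 1
So ω_22^45 = ω_22^1 = e^(-2πi·1/22)

ω_22^45 = ω_22^1 = 0.9595-0.2817i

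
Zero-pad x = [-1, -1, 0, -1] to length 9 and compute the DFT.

Original 4-point DFT: [-3, -1, 1, -1]
Zero-padded 9-point DFT provides frequency interpolation.

DFT_9([x, 0, ...]) = [-3, -1.2660+1.5088i, -0.6736+0.1188i, -1.5000+0.8660i, 0.4397+1.2080i, 0.4397-1.2080i, -1.5000-0.8660i, -0.6736-0.1188i, -1.2660-1.5088i]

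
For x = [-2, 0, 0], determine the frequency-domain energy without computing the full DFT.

Parseval: Σ|x[n]|² = (1/N)Σ|X[k]|², so Σ|X[k]|² = N·Σ|x[n]|² = 3·4.0000

Σ|X[k]|² = N·Σ|x[n]|² = 3·4.0000 = 12.0000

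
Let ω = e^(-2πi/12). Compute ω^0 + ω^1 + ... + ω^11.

Sum of all nth roots of unity equals 0 for n > 1 (geometric series with r ≠ 1).

0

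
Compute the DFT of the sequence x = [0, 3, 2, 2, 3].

X[k] = Σ(n=0 to 4) x[n] · ω_5^(nk)
where ω_5 = e^(-2πi/5)

Computing each X[k]:
X[0] = 10
X[1] = -1.3820
X[2] = -3.6180
X[3] = -3.6180
X[4] = -1.3820

X = [10, -1.3820, -3.6180, -3.6180, -1.3820]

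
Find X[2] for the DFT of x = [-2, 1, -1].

X[2] = Σ(n=0 to 2) x[n] · ω_3^(2n) where ω_3 = e^(-2πi/3)
= (-2)·ω_3^0 + (1)·ω_3^2 + (-1)·ω_3^4

X[2] = -2.0000+1.7321i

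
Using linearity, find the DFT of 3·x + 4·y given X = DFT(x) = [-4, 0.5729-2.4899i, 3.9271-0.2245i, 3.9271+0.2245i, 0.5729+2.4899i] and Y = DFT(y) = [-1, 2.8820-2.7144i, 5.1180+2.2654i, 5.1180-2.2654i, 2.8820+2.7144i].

By linearity: DFT(3x + 4y) = 3·DFT(x) + 4·DFT(y)
= 3·[-4, 0.5729-2.4899i, 3.9271-0.2245i, 3.9271+0.2245i, 0.5729+2.4899i] + 4·[-1, 2.8820-2.7144i, 5.1180+2.2654i, 5.1180-2.2654i, 2.8820+2.7144i]

Computing element-wise:
Z[0] = 3·(-4) + 4·(-1) = -16
Z[1] = 3·(0.5729-2.4899i) + 4·(2.8820-2.7144i) = 13.2467-18.3273i
Z[2] = 3·(3.9271-0.2245i) + 4·(5.1180+2.2654i) = 32.2533+8.3881i
Z[3] = 3·(3.9271+0.2245i) + 4·(5.1180-2.2654i) = 32.2533-8.3881i
Z[4] = 3·(0.5729+2.4899i) + 4·(2.8820+2.7144i) = 13.2467+18.3273i

DFT(3x + 4y) = 3·X + 4·Y = [-16, 13.2467-18.3273i, 32.2533+8.3881i, 32.2533-8.3881i, 13.2467+18.3273i]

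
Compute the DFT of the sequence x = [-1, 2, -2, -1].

X[k] = Σ(n=0 to 3) x[n] · ω_4^(nk)
where ω_4 = e^(-2πi/4)

Computing each X[k]:
X[0] = -2
X[1] = 1-3i
X[2] = -4
X[3] = 1+3i

X = [-2, 1-3i, -4, 1+3i]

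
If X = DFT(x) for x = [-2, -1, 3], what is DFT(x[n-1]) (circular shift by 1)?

Time shift by 1: X_shifted[k] = ω_3^(1k) · X[k]
Shifted x = [3, -2, -1]

DFT(x[n-1]) = [0, 4.5000+0.8660i, 4.5000-0.8660i]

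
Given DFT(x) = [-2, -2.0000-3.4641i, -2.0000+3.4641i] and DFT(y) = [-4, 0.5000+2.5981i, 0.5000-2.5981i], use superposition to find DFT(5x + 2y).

By linearity: DFT(5x + 2y) = 5·DFT(x) + 2·DFT(y)
= 5·[-2, -2.0000-3.4641i, -2.0000+3.4641i] + 2·[-4, 0.5000+2.5981i, 0.5000-2.5981i]

Computing element-wise:
Z[0] = 5·(-2) + 2·(-4) = -18
Z[1] = 5·(-2.0000-3.4641i) + 2·(0.5000+2.5981i) = -9.0000-12.1243i
Z[2] = 5·(-2.0000+3.4641i) + 2·(0.5000-2.5981i) = -9.0000+12.1243i

DFT(5x + 2y) = 5·X + 2·Y = [-18, -9.0000-12.1243i, -9.0000+12.1243i]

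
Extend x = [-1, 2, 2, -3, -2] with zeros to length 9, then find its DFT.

Original 5-point DFT: [-2, -0.1910-6.7432i, -1.3090+2.4041i, -1.3090-2.4041i, -0.1910+6.7432i]
Zero-padded 9-point DFT provides frequency interpolation.

DFT_9([x, 0, ...]) = [-2, 4.2588+0.0269i, -2.5642-6.5373i, -5.0000+1.7321i, -0.1946+1.2300i, -0.1946-1.2300i, -5.0000-1.7321i, -2.5642+6.5373i, 4.2588-0.0269i]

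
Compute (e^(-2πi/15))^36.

Since ω_15^15 = 1, powers reduce modulo 15.
36 mod 15 = 6
So ω_15^36 = ω_15^6 = e^(-2πi·6/15)

ω_15^36 = ω_15^6 = -0.8090-0.5878i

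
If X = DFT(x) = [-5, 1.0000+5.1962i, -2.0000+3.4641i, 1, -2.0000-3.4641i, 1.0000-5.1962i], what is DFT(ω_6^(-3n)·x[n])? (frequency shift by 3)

Modulation property: DFT(ω_6^(-3n)·x[n]) = X[(k-3) mod 6], so circularly shift X by 3 positions.

X[k-3] = [1, -2.0000-3.4641i, 1.0000-5.1962i, -5, 1.0000+5.1962i, -2.0000+3.4641i]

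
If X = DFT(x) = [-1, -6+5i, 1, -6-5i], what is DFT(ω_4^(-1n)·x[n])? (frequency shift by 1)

Modulation property: DFT(ω_4^(-1n)·x[n]) = X[(k-1) mod 4], so circularly shift X by 1 positions.

X[k-1] = [-6-5i, -1, -6+5i, 1]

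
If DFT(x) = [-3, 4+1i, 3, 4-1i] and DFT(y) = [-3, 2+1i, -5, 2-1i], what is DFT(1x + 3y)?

By linearity: DFT(1x + 3y) = 1·DFT(x) + 3·DFT(y)
= 1·[-3, 4+1i, 3, 4-1i] + 3·[-3, 2+1i, -5, 2-1i]

Computing element-wise:
Z[0] = 1·(-3) + 3·(-3) = -12
Z[1] = 1·(4+1i) + 3·(2+1i) = 10+4i
Z[2] = 1·(3) + 3·(-5) = -12
Z[3] = 1·(4-1i) + 3·(2-1i) = 10-4i

DFT(1x + 3y) = 1·X + 3·Y = [-12, 10+4i, -12, 10-4i]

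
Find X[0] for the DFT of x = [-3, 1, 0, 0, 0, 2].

X[0] = Σ(n=0 to 5) x[n] · ω_6^0 = Σ x[n]
= (-3) + (1) + (0) + (0) + (0) + (2)

X[0] = 0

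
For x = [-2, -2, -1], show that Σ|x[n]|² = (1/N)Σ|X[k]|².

Time domain:
Σ|x[n]|² = |-2|² + |-2|² + |-1|² = 9.0000

Frequency domain:
(1/3)Σ|X[k]|² = (1/3)(|-5|² + |-0.5000+0.8660i|² + |-0.5000-0.8660i|²) = (1/3)·27.0000 = 9.0000

Both sides agree, confirming Parseval's theorem.

Σ|x[n]|² = (1/N)Σ|X[k]|² = 9.0000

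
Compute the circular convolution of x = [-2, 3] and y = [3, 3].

(x ⊛ y)[n] = Σ(m=0 to 1) x[m] · y[(n-m) mod 2]

Computing each output sample:
(x ⊛ y)[0] = 3
(x ⊛ y)[1] = 3

x ⊛ y = [3, 3]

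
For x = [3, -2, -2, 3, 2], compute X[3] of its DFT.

X[3] = Σ(n=0 to 4) x[n] · ω_5^(3n) where ω_5 = e^(-2πi/5)
= (3)·ω_5^0 + (-2)·ω_5^3 + (-2)·ω_5^6 + (3)·ω_5^9 + (2)·ω_5^12

X[3] = 3.3090+2.4041i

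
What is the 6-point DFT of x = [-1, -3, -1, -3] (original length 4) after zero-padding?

Original 4-point DFT: [-8, 0, 4, 0]
Zero-padded 6-point DFT provides frequency interpolation.

DFT_6([x, 0, ...]) = [-8, 1.0000+3.4641i, -2.0000+1.7321i, 4, -2.0000-1.7321i, 1.0000-3.4641i]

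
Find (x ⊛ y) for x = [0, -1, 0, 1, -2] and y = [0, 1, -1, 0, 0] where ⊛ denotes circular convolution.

(x ⊛ y)[n] = Σ(m=0 to 4) x[m] · y[(n-m) mod 5]

Computing each output sample:
(x ⊛ y)[0] = -3
(x ⊛ y)[1] = 2
(x ⊛ y)[2] = -1
(x ⊛ y)[3] = 1
(x ⊛ y)[4] = 1

x ⊛ y = [-3, 2, -1, 1, 1]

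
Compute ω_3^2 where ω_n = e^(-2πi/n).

ω_3^2 = e^(-2πi·2/3)
= cos(-2π·2/3) + i·sin(-2π·2/3)
= cos(-4π/3) + i·sin(-4π/3)

ω_3^2 = cos(-4π/3) + i·sin(-4π/3) = -0.5000+0.8660i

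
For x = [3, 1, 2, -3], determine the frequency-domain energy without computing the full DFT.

Parseval: Σ|x[n]|² = (1/N)Σ|X[k]|², so Σ|X[k]|² = N·Σ|x[n]|² = 4·23.0000

Σ|X[k]|² = N·Σ|x[n]|² = 4·23.0000 = 92.0000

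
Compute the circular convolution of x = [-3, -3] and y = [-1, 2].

(x ⊛ y)[n] = Σ(m=0 to 1) x[m] · y[(n-m) mod 2]

Computing each output sample:
(x ⊛ y)[0] = -3
(x ⊛ y)[1] = -3

x ⊛ y = [-3, -3]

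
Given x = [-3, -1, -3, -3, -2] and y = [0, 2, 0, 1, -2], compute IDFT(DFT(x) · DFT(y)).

(x ⊛ y)[n] = Σ(m=0 to 4) x[m] · y[(n-m) mod 5]

Computing each output sample:
(x ⊛ y)[0] = -5
(x ⊛ y)[1] = -3
(x ⊛ y)[2] = 2
(x ⊛ y)[3] = -5
(x ⊛ y)[4] = -1

x ⊛ y = [-5, -3, 2, -5, -1]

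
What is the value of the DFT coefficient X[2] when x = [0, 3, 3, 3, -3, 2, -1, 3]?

X[2] = Σ(n=0 to 7) x[n] · ω_8^(2n) where ω_8 = e^(-2πi/8)
= (0)·ω_8^0 + (3)·ω_8^2 + (3)·ω_8^4 + (3)·ω_8^6 + (-3)·ω_8^8 + (2)·ω_8^10 + (-1)·ω_8^12 + (3)·ω_8^14

X[2] = -5+1i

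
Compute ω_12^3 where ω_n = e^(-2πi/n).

ω_12^3 = e^(-2πi·3/12)
= cos(-2π·3/12) + i·sin(-2π·3/12)
= cos(-6π/12) + i·sin(-6π/12)

ω_12^3 = cos(-6π/12) + i·sin(-6π/12) = -1i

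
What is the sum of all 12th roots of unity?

Sum of all nth roots of unity equals 0 for n > 1 (geometric series with r ≠ 1).

0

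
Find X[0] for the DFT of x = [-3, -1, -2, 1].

X[0] = Σ(n=0 to 3) x[n] · ω_4^0 = Σ x[n]
= (-3) + (-1) + (-2) + (1)

X[0] = -5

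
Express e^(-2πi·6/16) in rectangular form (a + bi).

ω_16^6 = e^(-2πi·6/16)
= cos(-2π·6/16) + i·sin(-2π·6/16)
= cos(-12π/16) + i·sin(-12π/16)

ω_16^6 = cos(-12π/16) + i·sin(-12π/16) = -0.7071-0.7071i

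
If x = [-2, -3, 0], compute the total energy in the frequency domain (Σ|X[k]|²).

Parseval: Σ|x[n]|² = (1/N)Σ|X[k]|², so Σ|X[k]|² = N·Σ|x[n]|² = 3·13.0000

Σ|X[k]|² = N·Σ|x[n]|² = 3·13.0000 = 39.0000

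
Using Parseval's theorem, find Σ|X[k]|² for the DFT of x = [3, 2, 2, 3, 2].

Parseval: Σ|x[n]|² = (1/N)Σ|X[k]|², so Σ|X[k]|² = N·Σ|x[n]|² = 5·30.0000

Σ|X[k]|² = N·Σ|x[n]|² = 5·30.0000 = 150.0000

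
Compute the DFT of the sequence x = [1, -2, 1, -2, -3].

X[k] = Σ(n=0 to 4) x[n] · ω_5^(nk)
where ω_5 = e^(-2πi/5)

Computing each X[k]:
X[0] = -5
X[1] = 0.2639-2.7144i
X[2] = 4.7361+2.2654i
X[3] = 4.7361-2.2654i
X[4] = 0.2639+2.7144i

X = [-5, 0.2639-2.7144i, 4.7361+2.2654i, 4.7361-2.2654i, 0.2639+2.7144i]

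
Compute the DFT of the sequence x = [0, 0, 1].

X[k] = Σ(n=0 to 2) x[n] · ω_3^(nk)
where ω_3 = e^(-2πi/3)

Computing each X[k]:
X[0] = 1
X[1] = -0.5000+0.8660i
X[2] = -0.5000-0.8660i

X = [1, -0.5000+0.8660i, -0.5000-0.8660i]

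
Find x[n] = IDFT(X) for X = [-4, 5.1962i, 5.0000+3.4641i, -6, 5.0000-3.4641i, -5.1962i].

x[n] = (1/6) Σ(k=0 to 5) X[k] · e^(2πikn/6)

Computing each x[n]:
x[0] = 0
x[1] = -3
x[2] = -3
x[3] = 2
x[4] = -2
x[5] = 2

x = [0, -3, -3, 2, -2, 2]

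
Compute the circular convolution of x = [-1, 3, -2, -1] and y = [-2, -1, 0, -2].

(x ⊛ y)[n] = Σ(m=0 to 3) x[m] · y[(n-m) mod 4]

Computing each output sample:
(x ⊛ y)[0] = -3
(x ⊛ y)[1] = -1
(x ⊛ y)[2] = 3
(x ⊛ y)[3] = 6

x ⊛ y = [-3, -1, 3, 6]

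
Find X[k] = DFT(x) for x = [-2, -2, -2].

X[k] = Σ(n=0 to 2) x[n] · ω_3^(nk)
where ω_3 = e^(-2πi/3)

Computing each X[k]:
X[0] = -6
X[1] = 0
X[2] = 0

X = [-6, 0, 0]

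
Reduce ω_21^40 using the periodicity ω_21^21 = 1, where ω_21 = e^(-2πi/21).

Since ω_21^21 = 1, powers reduce modulo 21.
40 mod 21 = 19
So ω_21^40 = ω_21^19 = e^(-2πi·19/21)

ω_21^40 = ω_21^19 = 0.8262+0.5633i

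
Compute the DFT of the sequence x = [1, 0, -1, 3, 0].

X[k] = Σ(n=0 to 4) x[n] · ω_5^(nk)
where ω_5 = e^(-2πi/5)

Computing each X[k]:
X[0] = 3
X[1] = -0.6180+2.3511i
X[2] = 1.6180-3.8042i
X[3] = 1.6180+3.8042i
X[4] = -0.6180-2.3511i

X = [3, -0.6180+2.3511i, 1.6180-3.8042i, 1.6180+3.8042i, -0.6180-2.3511i]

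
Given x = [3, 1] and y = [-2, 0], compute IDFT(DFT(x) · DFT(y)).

(x ⊛ y)[n] = Σ(m=0 to 1) x[m] · y[(n-m) mod 2]

Computing each output sample:
(x ⊛ y)[0] = -6
(x ⊛ y)[1] = -2

x ⊛ y = [-6, -2]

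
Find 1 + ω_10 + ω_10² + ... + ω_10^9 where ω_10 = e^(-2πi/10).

Sum of all nth roots of unity equals 0 for n > 1 (geometric series with r ≠ 1).

0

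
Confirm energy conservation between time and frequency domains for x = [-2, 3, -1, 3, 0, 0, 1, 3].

Time domain:
Σ|x[n]|² = |-2|² + |3|² + |-1|² + |3|² + |0|² + |0|² + |1|² + |3|² = 33.0000

Frequency domain:
(1/8)Σ|X[k]|² = (1/8)(|7|² + |0.1213-0.1213i|² + |-2+3i|² + |-4.1213-4.1213i|² + |-11|² + |-4.1213+4.1213i|² + |-2-3i|² + |0.1213+0.1213i|²) = (1/8)·264.0000 = 33.0000

Both sides agree, confirming Parseval's theorem.

Σ|x[n]|² = (1/N)Σ|X[k]|² = 33.0000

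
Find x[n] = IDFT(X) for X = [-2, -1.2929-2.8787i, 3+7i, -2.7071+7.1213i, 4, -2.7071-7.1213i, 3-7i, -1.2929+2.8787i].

x[n] = (1/8) Σ(k=0 to 7) X[k] · e^(2πikn/8)

Computing each x[n]:
x[0] = 0
x[1] = -3
x[2] = 2
x[3] = 0
x[4] = 2
x[5] = -2
x[6] = -3
x[7] = 2

x = [0, -3, 2, 0, 2, -2, -3, 2]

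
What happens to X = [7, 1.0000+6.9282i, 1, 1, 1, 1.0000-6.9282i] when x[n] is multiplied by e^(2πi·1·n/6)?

Modulation property: DFT(ω_6^(-1n)·x[n]) = X[(k-1) mod 6], so circularly shift X by 1 positions.

X[k-1] = [1.0000-6.9282i, 7, 1.0000+6.9282i, 1, 1, 1]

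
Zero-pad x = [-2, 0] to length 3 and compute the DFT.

Original 2-point DFT: [-2, -2]
Zero-padded 3-point DFT provides frequency interpolation.

DFT_3([x, 0, ...]) = [-2, -2, -2]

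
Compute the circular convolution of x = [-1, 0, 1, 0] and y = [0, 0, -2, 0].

(x ⊛ y)[n] = Σ(m=0 to 3) x[m] · y[(n-m) mod 4]

Computing each output sample:
(x ⊛ y)[0] = -2
(x ⊛ y)[1] = 0
(x ⊛ y)[2] = 2
(x ⊛ y)[3] = 0

x ⊛ y = [-2, 0, 2, 0]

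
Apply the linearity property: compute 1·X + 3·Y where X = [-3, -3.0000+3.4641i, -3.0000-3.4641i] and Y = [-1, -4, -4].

By linearity: DFT(1x + 3y) = 1·DFT(x) + 3·DFT(y)
= 1·[-3, -3.0000+3.4641i, -3.0000-3.4641i] + 3·[-1, -4, -4]

Computing element-wise:
Z[0] = 1·(-3) + 3·(-1) = -6
Z[1] = 1·(-3.0000+3.4641i) + 3·(-4) = -15.0000+3.4641i
Z[2] = 1·(-3.0000-3.4641i) + 3·(-4) = -15.0000-3.4641i

DFT(1x + 3y) = 1·X + 3·Y = [-6, -15.0000+3.4641i, -15.0000-3.4641i]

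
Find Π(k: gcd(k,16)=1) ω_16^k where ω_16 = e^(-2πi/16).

The primitive 16th roots of unity are ω_16^k for k coprime to 16: k ∈ {1, 3, 5, 7, 9, 11, 13, 15}
Their product equals the constant term of the cyclotomic polynomial Φ_16(x) up to sign.
For n ≥ 3, the product of all primitive nth roots of unity is 1. (For n=1 it is 1; for n=2 it is -1.)

1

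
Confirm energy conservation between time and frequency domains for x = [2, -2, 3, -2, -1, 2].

Time domain:
Σ|x[n]|² = |2|² + |-2|² + |3|² + |-2|² + |-1|² + |2|² = 26.0000

Frequency domain:
(1/6)Σ|X[k]|² = (1/6)(|2|² + |3|² + |-1.0000+6.9282i|² + |6|² + |-1.0000-6.9282i|² + |3|²) = (1/6)·156.0000 = 26.0000

Both sides agree, confirming Parseval's theorem.

Σ|x[n]|² = (1/N)Σ|X[k]|² = 26.0000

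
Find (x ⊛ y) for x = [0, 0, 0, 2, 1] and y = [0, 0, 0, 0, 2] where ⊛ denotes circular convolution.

(x ⊛ y)[n] = Σ(m=0 to 4) x[m] · y[(n-m) mod 5]

Computing each output sample:
(x ⊛ y)[0] = 0
(x ⊛ y)[1] = 0
(x ⊛ y)[2] = 4
(x ⊛ y)[3] = 2
(x ⊛ y)[4] = 0

x ⊛ y = [0, 0, 4, 2, 0]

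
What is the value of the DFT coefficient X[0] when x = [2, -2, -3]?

X[0] = Σ(n=0 to 2) x[n] · ω_3^0 = Σ x[n]
= (2) + (-2) + (-3)

X[0] = -3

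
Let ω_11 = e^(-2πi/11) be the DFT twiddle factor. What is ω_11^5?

ω_11^5 = e^(-2πi·5/11)
= cos(-2π·5/11) + i·sin(-2π·5/11)
= cos(-10π/11) + i·sin(-10π/11)

ω_11^5 = cos(-10π/11) + i·sin(-10π/11) = -0.9595-0.2817i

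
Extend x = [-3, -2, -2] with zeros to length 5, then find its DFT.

Original 3-point DFT: [-7, -1, -1]
Zero-padded 5-point DFT provides frequency interpolation.

DFT_5([x, 0, ...]) = [-7, -2.0000+3.0777i, -2.0000-0.7265i, -2.0000+0.7265i, -2.0000-3.0777i]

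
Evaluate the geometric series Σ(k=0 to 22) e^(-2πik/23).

Sum of all nth roots of unity equals 0 for n > 1 (geometric series with r ≠ 1).

0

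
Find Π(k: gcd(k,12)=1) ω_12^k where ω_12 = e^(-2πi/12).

The primitive 12th roots of unity are ω_12^k for k coprime to 12: k ∈ {1, 5, 7, 11}
Their product equals the constant term of the cyclotomic polynomial Φ_12(x) up to sign.
For n ≥ 3, the product of all primitive nth roots of unity is 1. (For n=1 it is 1; for n=2 it is -1.)

1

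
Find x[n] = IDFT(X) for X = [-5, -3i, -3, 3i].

x[n] = (1/4) Σ(k=0 to 3) X[k] · e^(2πikn/4)

Computing each x[n]:
x[0] = -2
x[1] = 1
x[2] = -2
x[3] = -2

x = [-2, 1, -2, -2]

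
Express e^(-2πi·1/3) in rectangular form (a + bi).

ω_3^1 = e^(-2πi·1/3)
= cos(-2π·1/3) + i·sin(-2π·1/3)
= cos(-2π/3) + i·sin(-2π/3)

ω_3^1 = cos(-2π/3) + i·sin(-2π/3) = -0.5000-0.8660i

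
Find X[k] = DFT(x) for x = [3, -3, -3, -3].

X[k] = Σ(n=0 to 3) x[n] · ω_4^(nk)
where ω_4 = e^(-2πi/4)

Computing each X[k]:
X[0] = -6
X[1] = 6
X[2] = 6
X[3] = 6

X = [-6, 6, 6, 6]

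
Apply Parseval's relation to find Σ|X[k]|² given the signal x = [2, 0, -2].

Parseval: Σ|x[n]|² = (1/N)Σ|X[k]|², so Σ|X[k]|² = N·Σ|x[n]|² = 3·8.0000

Σ|X[k]|² = N·Σ|x[n]|² = 3·8.0000 = 24.0000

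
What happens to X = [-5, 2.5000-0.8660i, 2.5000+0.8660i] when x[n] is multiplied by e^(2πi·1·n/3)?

Modulation property: DFT(ω_3^(-1n)·x[n]) = X[(k-1) mod 3], so circularly shift X by 1 positions.

X[k-1] = [2.5000+0.8660i, -5, 2.5000-0.8660i]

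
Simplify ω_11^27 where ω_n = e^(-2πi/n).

Since ω_11^11 = 1, powers reduce modulo 11.
27 mod 11 = 5
So ω_11^27 = ω_11^5 = e^(-2πi·5/11)

ω_11^27 = ω_11^5 = -0.9595-0.2817i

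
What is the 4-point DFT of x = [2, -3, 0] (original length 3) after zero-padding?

Original 3-point DFT: [-1, 3.5000+2.5981i, 3.5000-2.5981i]
Zero-padded 4-point DFT provides frequency interpolation.

DFT_4([x, 0, ...]) = [-1, 2+3i, 5, 2-3i]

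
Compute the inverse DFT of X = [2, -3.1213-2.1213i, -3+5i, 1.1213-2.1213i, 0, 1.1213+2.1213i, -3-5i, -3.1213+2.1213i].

x[n] = (1/8) Σ(k=0 to 7) X[k] · e^(2πikn/8)

Computing each x[n]:
x[0] = -1
x[1] = -1
x[2] = 1
x[3] = 3
x[4] = 0
x[5] = -1
x[6] = 1
x[7] = 0

x = [-1, -1, 1, 3, 0, -1, 1, 0]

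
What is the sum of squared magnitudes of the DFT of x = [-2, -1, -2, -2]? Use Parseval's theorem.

Parseval: Σ|x[n]|² = (1/N)Σ|X[k]|², so Σ|X[k]|² = N·Σ|x[n]|² = 4·13.0000

Σ|X[k]|² = N·Σ|x[n]|² = 4·13.0000 = 52.0000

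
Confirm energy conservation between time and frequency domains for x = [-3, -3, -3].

Time domain:
Σ|x[n]|² = |-3|² + |-3|² + |-3|² = 27.0000

Frequency domain:
(1/3)Σ|X[k]|² = (1/3)(|-9|² + |0|² + |0|²) = (1/3)·81.0000 = 27.0000

Both sides agree, confirming Parseval's theorem.

Σ|x[n]|² = (1/N)Σ|X[k]|² = 27.0000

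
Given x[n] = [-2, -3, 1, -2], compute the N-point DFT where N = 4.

X[k] = Σ(n=0 to 3) x[n] · ω_4^(nk)
where ω_4 = e^(-2πi/4)

Computing each X[k]:
X[0] = -6
X[1] = -3+1i
X[2] = 4
X[3] = -3-1i

X = [-6, -3+1i, 4, -3-1i]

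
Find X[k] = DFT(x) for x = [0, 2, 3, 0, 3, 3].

X[k] = Σ(n=0 to 5) x[n] · ω_6^(nk)
where ω_6 = e^(-2πi/6)

Computing each X[k]:
X[0] = 11
X[1] = -0.5000+0.8660i
X[2] = -5.5000+0.8660i
X[3] = 1
X[4] = -5.5000-0.8660i
X[5] = -0.5000-0.8660i

X = [11, -0.5000+0.8660i, -5.5000+0.8660i, 1, -5.5000-0.8660i, -0.5000-0.8660i]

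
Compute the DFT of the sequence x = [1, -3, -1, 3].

X[k] = Σ(n=0 to 3) x[n] · ω_4^(nk)
where ω_4 = e^(-2πi/4)

Computing each X[k]:
X[0] = 0
X[1] = 2+6i
X[2] = 0
X[3] = 2-6i

X = [0, 2+6i, 0, 2-6i]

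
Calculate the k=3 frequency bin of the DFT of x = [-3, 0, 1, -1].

X[3] = Σ(n=0 to 3) x[n] · ω_4^(3n) where ω_4 = e^(-2πi/4)
= (-3)·ω_4^0 + (0)·ω_4^3 + (1)·ω_4^6 + (-1)·ω_4^9

X[3] = -4+1i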